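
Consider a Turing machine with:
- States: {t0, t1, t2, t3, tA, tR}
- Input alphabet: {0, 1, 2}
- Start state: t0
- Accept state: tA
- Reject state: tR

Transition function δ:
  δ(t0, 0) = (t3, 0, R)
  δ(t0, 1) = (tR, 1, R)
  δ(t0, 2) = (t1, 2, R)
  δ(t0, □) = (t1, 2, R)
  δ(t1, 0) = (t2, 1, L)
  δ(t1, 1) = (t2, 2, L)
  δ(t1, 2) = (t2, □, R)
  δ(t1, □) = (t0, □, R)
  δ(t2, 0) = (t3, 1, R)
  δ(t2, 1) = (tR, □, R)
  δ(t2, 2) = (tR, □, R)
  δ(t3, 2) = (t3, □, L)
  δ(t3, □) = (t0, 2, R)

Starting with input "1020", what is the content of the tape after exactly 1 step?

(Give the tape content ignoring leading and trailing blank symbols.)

Execution trace:
Initial: [t0]1020
Step 1: δ(t0, 1) = (tR, 1, R) → 1[tR]020

The machine reaches the reject state tR and halts.

After 1 step, the tape (ignoring leading/trailing blanks) is: 1020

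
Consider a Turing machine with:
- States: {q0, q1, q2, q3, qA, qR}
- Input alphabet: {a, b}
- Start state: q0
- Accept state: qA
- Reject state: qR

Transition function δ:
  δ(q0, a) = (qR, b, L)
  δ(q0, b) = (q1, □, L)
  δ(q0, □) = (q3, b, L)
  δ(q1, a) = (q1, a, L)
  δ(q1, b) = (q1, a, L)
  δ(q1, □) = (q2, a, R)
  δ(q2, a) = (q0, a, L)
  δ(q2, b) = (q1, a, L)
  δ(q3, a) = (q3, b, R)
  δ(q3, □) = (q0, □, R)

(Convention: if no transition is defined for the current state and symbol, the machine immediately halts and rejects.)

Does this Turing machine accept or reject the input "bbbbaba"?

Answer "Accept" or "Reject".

Execution trace:
Initial: [q0]bbbbaba
Step 1: δ(q0, b) = (q1, □, L) → [q1]□□bbbaba
Step 2: δ(q1, □) = (q2, a, R) → a[q2]□bbbaba

No transition is defined for δ(q2, □). By convention the machine halts and rejects.

Answer: Reject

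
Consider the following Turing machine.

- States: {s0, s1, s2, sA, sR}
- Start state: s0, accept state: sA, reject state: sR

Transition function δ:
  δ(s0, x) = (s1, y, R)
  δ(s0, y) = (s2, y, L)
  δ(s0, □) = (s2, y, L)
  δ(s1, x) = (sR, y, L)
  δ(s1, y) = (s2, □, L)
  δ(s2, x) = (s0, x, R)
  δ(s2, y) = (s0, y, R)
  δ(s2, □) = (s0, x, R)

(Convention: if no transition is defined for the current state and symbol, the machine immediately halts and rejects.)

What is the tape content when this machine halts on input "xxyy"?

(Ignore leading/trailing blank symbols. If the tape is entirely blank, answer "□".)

Execution trace:
Initial: [s0]xxyy
Step 1: δ(s0, x) = (s1, y, R) → y[s1]xyy
Step 2: δ(s1, x) = (sR, y, L) → [sR]yyyy

The machine reaches the reject state sR and halts.

Final tape (ignoring leading/trailing blanks): yyyy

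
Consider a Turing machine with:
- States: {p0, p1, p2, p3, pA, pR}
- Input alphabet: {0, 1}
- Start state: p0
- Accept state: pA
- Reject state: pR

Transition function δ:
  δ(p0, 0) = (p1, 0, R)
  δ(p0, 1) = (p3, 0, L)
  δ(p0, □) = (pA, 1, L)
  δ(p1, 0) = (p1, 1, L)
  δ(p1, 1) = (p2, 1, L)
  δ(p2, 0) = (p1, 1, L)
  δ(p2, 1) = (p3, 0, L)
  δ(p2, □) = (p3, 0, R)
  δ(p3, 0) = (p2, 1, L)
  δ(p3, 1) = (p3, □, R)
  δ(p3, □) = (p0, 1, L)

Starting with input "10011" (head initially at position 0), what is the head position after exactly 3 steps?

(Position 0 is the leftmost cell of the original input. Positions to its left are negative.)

Execution trace (head position shown):
Step 0: [p0]10011  (head at position 0)
Step 1: move left → [p3]□00011  (head at position -1)
Step 2: move left → [p0]□100011  (head at position -2)
Step 3: move left → [pA]□1100011  (head at position -3)

After 3 steps, the head is at position -3.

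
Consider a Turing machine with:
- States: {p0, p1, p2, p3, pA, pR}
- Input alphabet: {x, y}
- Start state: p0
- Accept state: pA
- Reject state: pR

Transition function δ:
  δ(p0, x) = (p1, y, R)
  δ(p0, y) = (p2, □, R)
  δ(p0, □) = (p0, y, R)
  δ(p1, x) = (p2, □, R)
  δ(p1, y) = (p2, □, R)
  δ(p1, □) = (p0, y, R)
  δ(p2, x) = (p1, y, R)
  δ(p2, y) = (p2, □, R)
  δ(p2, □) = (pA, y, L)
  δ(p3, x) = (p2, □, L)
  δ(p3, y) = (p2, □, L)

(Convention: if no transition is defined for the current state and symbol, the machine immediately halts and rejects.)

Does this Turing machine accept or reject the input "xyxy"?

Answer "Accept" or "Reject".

Execution trace:
Initial: [p0]xyxy
Step 1: δ(p0, x) = (p1, y, R) → y[p1]yxy
Step 2: δ(p1, y) = (p2, □, R) → y□[p2]xy
Step 3: δ(p2, x) = (p1, y, R) → y□y[p1]y
Step 4: δ(p1, y) = (p2, □, R) → y□y□[p2]□
Step 5: δ(p2, □) = (pA, y, L) → y□y[pA]□y

The machine reaches the accept state pA and halts.

Answer: Accept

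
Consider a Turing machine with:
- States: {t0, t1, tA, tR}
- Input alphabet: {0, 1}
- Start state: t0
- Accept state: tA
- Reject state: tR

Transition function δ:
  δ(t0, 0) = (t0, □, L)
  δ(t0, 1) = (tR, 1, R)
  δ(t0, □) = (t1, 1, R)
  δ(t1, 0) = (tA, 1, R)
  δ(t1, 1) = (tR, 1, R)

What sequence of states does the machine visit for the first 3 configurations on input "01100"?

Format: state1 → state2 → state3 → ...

Execution trace:
Initial: [t0]01100
Step 1: δ(t0, 0) = (t0, □, L) → [t0]□□1100
Step 2: δ(t0, □) = (t1, 1, R) → 1[t1]□1100

No transition is defined for δ(t1, □). By convention the machine halts and rejects.

State sequence: t0 → t0 → t1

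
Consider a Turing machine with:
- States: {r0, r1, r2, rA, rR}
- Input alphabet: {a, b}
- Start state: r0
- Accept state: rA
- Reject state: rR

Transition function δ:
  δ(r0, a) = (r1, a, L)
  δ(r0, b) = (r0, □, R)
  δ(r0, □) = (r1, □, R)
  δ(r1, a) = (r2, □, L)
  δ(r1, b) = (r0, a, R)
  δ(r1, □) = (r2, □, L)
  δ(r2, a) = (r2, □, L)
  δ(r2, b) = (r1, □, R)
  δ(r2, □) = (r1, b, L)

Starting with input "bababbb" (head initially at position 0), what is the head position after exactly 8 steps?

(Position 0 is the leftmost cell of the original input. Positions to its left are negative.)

Execution trace (head position shown):
Step 0: [r0]bababbb  (head at position 0)
Step 1: move right → □[r0]ababbb  (head at position 1)
Step 2: move left → [r1]□ababbb  (head at position 0)
Step 3: move left → [r2]□□ababbb  (head at position -1)
Step 4: move left → [r1]□b□ababbb  (head at position -2)
Step 5: move left → [r2]□□b□ababbb  (head at position -3)
Step 6: move left → [r1]□b□b□ababbb  (head at position -4)
Step 7: move left → [r2]□□b□b□ababbb  (head at position -5)
Step 8: move left → [r1]□b□b□b□ababbb  (head at position -6)

After 8 steps, the head is at position -6.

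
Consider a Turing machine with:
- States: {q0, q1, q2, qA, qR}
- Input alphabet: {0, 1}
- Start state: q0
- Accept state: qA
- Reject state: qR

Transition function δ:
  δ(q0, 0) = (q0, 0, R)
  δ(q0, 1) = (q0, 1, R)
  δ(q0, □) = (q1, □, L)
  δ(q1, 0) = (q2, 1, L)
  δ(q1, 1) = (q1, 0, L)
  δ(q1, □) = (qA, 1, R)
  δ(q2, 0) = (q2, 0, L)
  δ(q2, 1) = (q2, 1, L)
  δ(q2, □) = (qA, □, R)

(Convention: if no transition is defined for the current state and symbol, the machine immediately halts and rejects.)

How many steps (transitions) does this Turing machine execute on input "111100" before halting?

Execution trace:
Initial: [q0]111100
Step 1: δ(q0, 1) = (q0, 1, R) → 1[q0]11100
Step 2: δ(q0, 1) = (q0, 1, R) → 11[q0]1100
Step 3: δ(q0, 1) = (q0, 1, R) → 111[q0]100
Step 4: δ(q0, 1) = (q0, 1, R) → 1111[q0]00
Step 5: δ(q0, 0) = (q0, 0, R) → 11110[q0]0
Step 6: δ(q0, 0) = (q0, 0, R) → 111100[q0]□
Step 7: δ(q0, □) = (q1, □, L) → 11110[q1]0□
Step 8: δ(q1, 0) = (q2, 1, L) → 1111[q2]01□
Step 9: δ(q2, 0) = (q2, 0, L) → 111[q2]101□
Step 10: δ(q2, 1) = (q2, 1, L) → 11[q2]1101□
Step 11: δ(q2, 1) = (q2, 1, L) → 1[q2]11101□
Step 12: δ(q2, 1) = (q2, 1, L) → [q2]111101□
Step 13: δ(q2, 1) = (q2, 1, L) → [q2]□111101□
Step 14: δ(q2, □) = (qA, □, R) → □[qA]111101□

The machine reaches the accept state qA and halts.

The machine executed 14 steps before halting.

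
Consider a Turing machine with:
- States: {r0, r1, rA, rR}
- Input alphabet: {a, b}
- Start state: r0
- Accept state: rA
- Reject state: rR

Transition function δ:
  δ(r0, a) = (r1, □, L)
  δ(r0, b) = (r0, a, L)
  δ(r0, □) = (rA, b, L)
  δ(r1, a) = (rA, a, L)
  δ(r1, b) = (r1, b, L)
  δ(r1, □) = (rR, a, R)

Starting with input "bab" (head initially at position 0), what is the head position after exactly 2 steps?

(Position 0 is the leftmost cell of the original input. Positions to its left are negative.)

Execution trace (head position shown):
Step 0: [r0]bab  (head at position 0)
Step 1: move left → [r0]□aab  (head at position -1)
Step 2: move left → [rA]□baab  (head at position -2)

After 2 steps, the head is at position -2.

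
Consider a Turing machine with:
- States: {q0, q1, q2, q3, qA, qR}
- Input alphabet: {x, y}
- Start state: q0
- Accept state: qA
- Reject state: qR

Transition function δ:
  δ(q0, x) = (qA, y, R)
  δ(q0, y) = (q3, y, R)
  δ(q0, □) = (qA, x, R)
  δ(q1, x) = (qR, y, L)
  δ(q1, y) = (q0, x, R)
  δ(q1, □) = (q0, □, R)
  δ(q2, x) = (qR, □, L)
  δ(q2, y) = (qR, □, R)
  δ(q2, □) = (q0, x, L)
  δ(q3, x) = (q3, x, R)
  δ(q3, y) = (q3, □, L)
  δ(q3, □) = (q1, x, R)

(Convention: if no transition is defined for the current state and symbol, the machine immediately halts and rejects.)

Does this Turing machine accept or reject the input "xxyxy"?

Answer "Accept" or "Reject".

Execution trace:
Initial: [q0]xxyxy
Step 1: δ(q0, x) = (qA, y, R) → y[qA]xyxy

The machine reaches the accept state qA and halts.

Answer: Accept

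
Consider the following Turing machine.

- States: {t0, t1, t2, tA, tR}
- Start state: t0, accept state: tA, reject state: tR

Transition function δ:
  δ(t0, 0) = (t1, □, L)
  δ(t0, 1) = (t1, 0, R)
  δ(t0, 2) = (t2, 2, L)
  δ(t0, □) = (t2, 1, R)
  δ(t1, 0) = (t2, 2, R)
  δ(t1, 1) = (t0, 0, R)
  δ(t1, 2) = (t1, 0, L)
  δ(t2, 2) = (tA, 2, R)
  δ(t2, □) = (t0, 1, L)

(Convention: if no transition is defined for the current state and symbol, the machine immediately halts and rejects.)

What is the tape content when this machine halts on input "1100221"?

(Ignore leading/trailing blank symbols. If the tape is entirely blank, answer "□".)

Execution trace:
Initial: [t0]1100221
Step 1: δ(t0, 1) = (t1, 0, R) → 0[t1]100221
Step 2: δ(t1, 1) = (t0, 0, R) → 00[t0]00221
Step 3: δ(t0, 0) = (t1, □, L) → 0[t1]0□0221
Step 4: δ(t1, 0) = (t2, 2, R) → 02[t2]□0221
Step 5: δ(t2, □) = (t0, 1, L) → 0[t0]210221
Step 6: δ(t0, 2) = (t2, 2, L) → [t2]0210221

No transition is defined for δ(t2, 0). By convention the machine halts and rejects.

Final tape (ignoring leading/trailing blanks): 0210221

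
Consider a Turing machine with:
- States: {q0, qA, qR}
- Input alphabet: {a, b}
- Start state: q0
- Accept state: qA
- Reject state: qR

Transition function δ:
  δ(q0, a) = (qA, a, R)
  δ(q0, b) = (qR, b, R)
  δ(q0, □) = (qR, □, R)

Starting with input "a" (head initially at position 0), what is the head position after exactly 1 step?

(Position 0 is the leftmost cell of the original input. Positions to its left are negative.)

Execution trace (head position shown):
Step 0: [q0]a  (head at position 0)
Step 1: move right → a[qA]□  (head at position 1)

After 1 step, the head is at position 1.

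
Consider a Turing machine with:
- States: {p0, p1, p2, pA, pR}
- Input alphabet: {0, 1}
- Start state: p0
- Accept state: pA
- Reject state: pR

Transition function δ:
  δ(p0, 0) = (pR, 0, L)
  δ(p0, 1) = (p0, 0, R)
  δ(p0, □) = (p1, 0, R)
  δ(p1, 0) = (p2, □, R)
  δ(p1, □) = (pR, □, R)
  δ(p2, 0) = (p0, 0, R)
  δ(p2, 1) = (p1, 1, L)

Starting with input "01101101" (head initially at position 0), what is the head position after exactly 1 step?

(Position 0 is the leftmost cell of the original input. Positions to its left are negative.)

Execution trace (head position shown):
Step 0: [p0]01101101  (head at position 0)
Step 1: move left → [pR]□01101101  (head at position -1)

After 1 step, the head is at position -1.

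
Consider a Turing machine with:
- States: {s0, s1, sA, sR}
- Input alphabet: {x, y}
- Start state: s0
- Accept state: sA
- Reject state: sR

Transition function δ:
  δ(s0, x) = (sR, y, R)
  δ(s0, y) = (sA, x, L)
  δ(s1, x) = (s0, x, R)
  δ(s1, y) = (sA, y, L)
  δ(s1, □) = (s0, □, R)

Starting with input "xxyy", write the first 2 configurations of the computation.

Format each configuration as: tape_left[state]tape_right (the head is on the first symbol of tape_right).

Transitions applied:
Step 1: δ(s0, x) = (sR, y, R)

The first 2 configurations are:
[s0]xxyy ⊢ y[sR]xyy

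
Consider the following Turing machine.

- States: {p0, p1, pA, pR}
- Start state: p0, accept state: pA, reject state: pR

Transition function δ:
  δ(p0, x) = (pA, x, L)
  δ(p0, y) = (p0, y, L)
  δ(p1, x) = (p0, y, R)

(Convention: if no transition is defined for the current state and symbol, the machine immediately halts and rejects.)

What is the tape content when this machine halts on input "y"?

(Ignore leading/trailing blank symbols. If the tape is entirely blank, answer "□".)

Execution trace:
Initial: [p0]y
Step 1: δ(p0, y) = (p0, y, L) → [p0]□y

No transition is defined for δ(p0, □). By convention the machine halts and rejects.

Final tape (ignoring leading/trailing blanks): y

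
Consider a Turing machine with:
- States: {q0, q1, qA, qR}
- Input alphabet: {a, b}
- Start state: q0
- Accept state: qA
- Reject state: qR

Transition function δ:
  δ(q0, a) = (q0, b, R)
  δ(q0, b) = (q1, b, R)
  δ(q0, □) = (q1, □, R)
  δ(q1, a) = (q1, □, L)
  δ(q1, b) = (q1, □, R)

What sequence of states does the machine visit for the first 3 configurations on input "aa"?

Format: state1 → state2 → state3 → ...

Execution trace:
Initial: [q0]aa
Step 1: δ(q0, a) = (q0, b, R) → b[q0]a
Step 2: δ(q0, a) = (q0, b, R) → bb[q0]□

State sequence: q0 → q0 → q0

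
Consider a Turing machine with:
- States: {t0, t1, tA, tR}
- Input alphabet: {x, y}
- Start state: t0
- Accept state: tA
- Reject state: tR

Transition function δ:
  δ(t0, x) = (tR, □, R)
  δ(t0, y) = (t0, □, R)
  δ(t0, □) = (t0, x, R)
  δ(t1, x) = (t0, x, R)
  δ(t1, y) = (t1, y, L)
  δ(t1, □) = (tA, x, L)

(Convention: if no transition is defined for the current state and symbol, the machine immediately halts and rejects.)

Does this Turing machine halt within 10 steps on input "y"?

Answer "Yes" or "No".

Execution trace:
Initial: [t0]y
Step 1: δ(t0, y) = (t0, □, R) → □[t0]□
Step 2: δ(t0, □) = (t0, x, R) → □x[t0]□
Step 3: δ(t0, □) = (t0, x, R) → □xx[t0]□
Step 4: δ(t0, □) = (t0, x, R) → □xxx[t0]□
Step 5: δ(t0, □) = (t0, x, R) → □xxxx[t0]□
Step 6: δ(t0, □) = (t0, x, R) → □xxxxx[t0]□
Step 7: δ(t0, □) = (t0, x, R) → □xxxxxx[t0]□
Step 8: δ(t0, □) = (t0, x, R) → □xxxxxxx[t0]□
Step 9: δ(t0, □) = (t0, x, R) → □xxxxxxxx[t0]□
Step 10: δ(t0, □) = (t0, x, R) → □xxxxxxxxx[t0]□

The machine has not reached a halting state after 10 steps.
The machine did not halt within the 10-step bound.

Answer: No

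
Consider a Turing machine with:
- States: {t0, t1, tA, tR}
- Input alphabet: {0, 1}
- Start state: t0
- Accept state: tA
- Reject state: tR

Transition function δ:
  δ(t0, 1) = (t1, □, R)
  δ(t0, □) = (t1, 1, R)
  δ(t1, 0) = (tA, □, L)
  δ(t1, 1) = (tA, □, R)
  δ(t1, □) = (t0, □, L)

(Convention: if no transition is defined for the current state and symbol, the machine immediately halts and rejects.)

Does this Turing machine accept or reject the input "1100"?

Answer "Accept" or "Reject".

Execution trace:
Initial: [t0]1100
Step 1: δ(t0, 1) = (t1, □, R) → □[t1]100
Step 2: δ(t1, 1) = (tA, □, R) → □□[tA]00

The machine reaches the accept state tA and halts.

Answer: Accept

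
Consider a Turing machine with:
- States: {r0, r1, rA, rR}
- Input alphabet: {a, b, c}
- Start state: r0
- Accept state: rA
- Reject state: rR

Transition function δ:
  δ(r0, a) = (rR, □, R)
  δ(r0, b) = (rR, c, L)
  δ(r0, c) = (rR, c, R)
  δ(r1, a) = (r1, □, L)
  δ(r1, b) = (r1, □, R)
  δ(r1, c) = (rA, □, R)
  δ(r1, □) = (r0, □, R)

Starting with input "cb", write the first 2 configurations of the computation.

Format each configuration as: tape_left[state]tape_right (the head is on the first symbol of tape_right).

Transitions applied:
Step 1: δ(r0, c) = (rR, c, R)

The first 2 configurations are:
[r0]cb ⊢ c[rR]b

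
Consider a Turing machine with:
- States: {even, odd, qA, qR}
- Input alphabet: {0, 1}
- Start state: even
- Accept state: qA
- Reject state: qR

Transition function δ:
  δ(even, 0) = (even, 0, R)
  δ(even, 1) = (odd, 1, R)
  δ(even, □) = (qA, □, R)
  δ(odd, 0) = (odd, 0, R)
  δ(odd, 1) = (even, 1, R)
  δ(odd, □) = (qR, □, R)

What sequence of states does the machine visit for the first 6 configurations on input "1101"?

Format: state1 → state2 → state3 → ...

Execution trace:
Initial: [even]1101
Step 1: δ(even, 1) = (odd, 1, R) → 1[odd]101
Step 2: δ(odd, 1) = (even, 1, R) → 11[even]01
Step 3: δ(even, 0) = (even, 0, R) → 110[even]1
Step 4: δ(even, 1) = (odd, 1, R) → 1101[odd]□
Step 5: δ(odd, □) = (qR, □, R) → 1101□[qR]□

The machine reaches the reject state qR and halts.

State sequence: even → odd → even → even → odd → qR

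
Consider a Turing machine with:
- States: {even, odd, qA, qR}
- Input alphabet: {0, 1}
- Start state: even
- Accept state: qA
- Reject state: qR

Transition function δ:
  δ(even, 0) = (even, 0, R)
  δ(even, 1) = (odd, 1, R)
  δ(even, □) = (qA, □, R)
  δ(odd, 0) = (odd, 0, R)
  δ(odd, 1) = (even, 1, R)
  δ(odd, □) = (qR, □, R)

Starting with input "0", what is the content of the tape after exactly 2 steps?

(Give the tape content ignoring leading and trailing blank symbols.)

Execution trace:
Initial: [even]0
Step 1: δ(even, 0) = (even, 0, R) → 0[even]□
Step 2: δ(even, □) = (qA, □, R) → 0□[qA]□

The machine reaches the accept state qA and halts.

After 2 steps, the tape (ignoring leading/trailing blanks) is: 0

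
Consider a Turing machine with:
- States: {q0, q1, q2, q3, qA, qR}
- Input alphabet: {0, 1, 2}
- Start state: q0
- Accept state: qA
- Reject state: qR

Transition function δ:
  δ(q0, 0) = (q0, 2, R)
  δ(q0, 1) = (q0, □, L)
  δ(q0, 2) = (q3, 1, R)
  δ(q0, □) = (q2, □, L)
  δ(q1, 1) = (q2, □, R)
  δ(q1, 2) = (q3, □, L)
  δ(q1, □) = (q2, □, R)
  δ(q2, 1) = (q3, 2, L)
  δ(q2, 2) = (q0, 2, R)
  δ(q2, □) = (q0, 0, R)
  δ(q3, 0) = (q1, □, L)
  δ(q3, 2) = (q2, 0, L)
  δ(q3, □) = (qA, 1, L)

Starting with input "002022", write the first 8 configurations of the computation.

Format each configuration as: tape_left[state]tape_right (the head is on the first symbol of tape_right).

Transitions applied:
Step 1: δ(q0, 0) = (q0, 2, R)
Step 2: δ(q0, 0) = (q0, 2, R)
Step 3: δ(q0, 2) = (q3, 1, R)
Step 4: δ(q3, 0) = (q1, □, L)
Step 5: δ(q1, 1) = (q2, □, R)
Step 6: δ(q2, □) = (q0, 0, R)
Step 7: δ(q0, 2) = (q3, 1, R)

The first 8 configurations are:
[q0]002022 ⊢ 2[q0]02022 ⊢ 22[q0]2022 ⊢ 221[q3]022 ⊢ 22[q1]1□22 ⊢ 22□[q2]□22 ⊢ 22□0[q0]22 ⊢ 22□01[q3]2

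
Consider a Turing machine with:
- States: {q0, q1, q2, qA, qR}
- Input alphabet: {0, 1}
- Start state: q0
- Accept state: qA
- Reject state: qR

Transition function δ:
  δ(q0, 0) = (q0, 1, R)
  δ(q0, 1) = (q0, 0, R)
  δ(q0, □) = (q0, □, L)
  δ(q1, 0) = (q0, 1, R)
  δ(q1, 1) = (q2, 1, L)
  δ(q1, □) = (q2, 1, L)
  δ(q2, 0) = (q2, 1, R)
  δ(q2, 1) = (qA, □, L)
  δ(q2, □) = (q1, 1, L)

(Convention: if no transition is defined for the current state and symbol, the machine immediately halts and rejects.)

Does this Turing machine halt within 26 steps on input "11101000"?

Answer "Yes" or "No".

Execution trace:
Initial: [q0]11101000
Step 1: δ(q0, 1) = (q0, 0, R) → 0[q0]1101000
Step 2: δ(q0, 1) = (q0, 0, R) → 00[q0]101000
Step 3: δ(q0, 1) = (q0, 0, R) → 000[q0]01000
Step 4: δ(q0, 0) = (q0, 1, R) → 0001[q0]1000
Step 5: δ(q0, 1) = (q0, 0, R) → 00010[q0]000
Step 6: δ(q0, 0) = (q0, 1, R) → 000101[q0]00
Step 7: δ(q0, 0) = (q0, 1, R) → 0001011[q0]0
Step 8: δ(q0, 0) = (q0, 1, R) → 00010111[q0]□
Step 9: δ(q0, □) = (q0, □, L) → 0001011[q0]1□
Step 10: δ(q0, 1) = (q0, 0, R) → 00010110[q0]□
Step 11: δ(q0, □) = (q0, □, L) → 0001011[q0]0□
Step 12: δ(q0, 0) = (q0, 1, R) → 00010111[q0]□
Step 13: δ(q0, □) = (q0, □, L) → 0001011[q0]1□
Step 14: δ(q0, 1) = (q0, 0, R) → 00010110[q0]□
Step 15: δ(q0, □) = (q0, □, L) → 0001011[q0]0□
Step 16: δ(q0, 0) = (q0, 1, R) → 00010111[q0]□
Step 17: δ(q0, □) = (q0, □, L) → 0001011[q0]1□
Step 18: δ(q0, 1) = (q0, 0, R) → 00010110[q0]□
Step 19: δ(q0, □) = (q0, □, L) → 0001011[q0]0□
Step 20: δ(q0, 0) = (q0, 1, R) → 00010111[q0]□
Step 21: δ(q0, □) = (q0, □, L) → 0001011[q0]1□
Step 22: δ(q0, 1) = (q0, 0, R) → 00010110[q0]□
Step 23: δ(q0, □) = (q0, □, L) → 0001011[q0]0□
Step 24: δ(q0, 0) = (q0, 1, R) → 00010111[q0]□
Step 25: δ(q0, □) = (q0, □, L) → 0001011[q0]1□
Step 26: δ(q0, 1) = (q0, 0, R) → 00010110[q0]□

The machine has not reached a halting state after 26 steps.
The machine did not halt within the 26-step bound.

Answer: No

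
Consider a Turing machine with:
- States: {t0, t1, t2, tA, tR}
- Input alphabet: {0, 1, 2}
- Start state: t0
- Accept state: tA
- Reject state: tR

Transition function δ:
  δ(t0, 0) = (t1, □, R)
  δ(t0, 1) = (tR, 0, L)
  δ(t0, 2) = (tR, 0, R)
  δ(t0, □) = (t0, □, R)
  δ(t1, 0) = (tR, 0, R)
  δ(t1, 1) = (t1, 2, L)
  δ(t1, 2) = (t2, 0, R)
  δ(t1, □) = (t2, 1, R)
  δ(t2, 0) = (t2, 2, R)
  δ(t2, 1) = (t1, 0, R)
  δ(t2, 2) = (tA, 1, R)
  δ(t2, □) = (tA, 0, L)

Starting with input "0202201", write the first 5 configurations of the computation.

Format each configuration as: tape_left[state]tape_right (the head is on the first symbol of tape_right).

Transitions applied:
Step 1: δ(t0, 0) = (t1, □, R)
Step 2: δ(t1, 2) = (t2, 0, R)
Step 3: δ(t2, 0) = (t2, 2, R)
Step 4: δ(t2, 2) = (tA, 1, R)

The first 5 configurations are:
[t0]0202201 ⊢ □[t1]202201 ⊢ □0[t2]02201 ⊢ □02[t2]2201 ⊢ □021[tA]201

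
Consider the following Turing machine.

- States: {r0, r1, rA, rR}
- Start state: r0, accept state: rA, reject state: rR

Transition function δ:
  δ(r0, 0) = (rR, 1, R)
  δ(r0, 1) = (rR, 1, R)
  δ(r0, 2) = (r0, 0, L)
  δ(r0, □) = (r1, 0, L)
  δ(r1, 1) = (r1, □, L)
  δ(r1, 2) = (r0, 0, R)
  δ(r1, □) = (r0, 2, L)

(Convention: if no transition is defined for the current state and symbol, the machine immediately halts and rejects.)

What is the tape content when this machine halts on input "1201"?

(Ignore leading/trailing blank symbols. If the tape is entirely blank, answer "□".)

Execution trace:
Initial: [r0]1201
Step 1: δ(r0, 1) = (rR, 1, R) → 1[rR]201

The machine reaches the reject state rR and halts.

Final tape (ignoring leading/trailing blanks): 1201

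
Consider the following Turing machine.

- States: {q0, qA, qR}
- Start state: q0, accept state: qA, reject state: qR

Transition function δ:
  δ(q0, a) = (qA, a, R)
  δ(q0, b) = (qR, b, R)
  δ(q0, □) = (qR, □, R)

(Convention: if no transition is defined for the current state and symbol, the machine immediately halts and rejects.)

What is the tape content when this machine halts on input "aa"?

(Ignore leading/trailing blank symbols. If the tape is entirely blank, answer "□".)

Execution trace:
Initial: [q0]aa
Step 1: δ(q0, a) = (qA, a, R) → a[qA]a

The machine reaches the accept state qA and halts.

Final tape (ignoring leading/trailing blanks): aa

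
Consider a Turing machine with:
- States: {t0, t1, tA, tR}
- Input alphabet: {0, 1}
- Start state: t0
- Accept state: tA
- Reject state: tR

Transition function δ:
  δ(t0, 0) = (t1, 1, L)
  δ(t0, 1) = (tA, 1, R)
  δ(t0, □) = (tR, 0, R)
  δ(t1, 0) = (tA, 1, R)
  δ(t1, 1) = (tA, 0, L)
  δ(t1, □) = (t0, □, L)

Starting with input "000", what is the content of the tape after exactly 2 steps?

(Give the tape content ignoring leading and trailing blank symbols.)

Execution trace:
Initial: [t0]000
Step 1: δ(t0, 0) = (t1, 1, L) → [t1]□100
Step 2: δ(t1, □) = (t0, □, L) → [t0]□□100

After 2 steps, the tape (ignoring leading/trailing blanks) is: 100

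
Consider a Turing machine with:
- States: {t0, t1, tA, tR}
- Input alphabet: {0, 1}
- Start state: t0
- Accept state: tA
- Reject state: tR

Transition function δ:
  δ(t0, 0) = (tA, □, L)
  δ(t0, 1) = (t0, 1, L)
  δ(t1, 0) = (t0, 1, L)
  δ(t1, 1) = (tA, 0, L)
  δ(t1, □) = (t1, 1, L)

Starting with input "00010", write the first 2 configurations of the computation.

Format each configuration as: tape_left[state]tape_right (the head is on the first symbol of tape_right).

Transitions applied:
Step 1: δ(t0, 0) = (tA, □, L)

The first 2 configurations are:
[t0]00010 ⊢ [tA]□□0010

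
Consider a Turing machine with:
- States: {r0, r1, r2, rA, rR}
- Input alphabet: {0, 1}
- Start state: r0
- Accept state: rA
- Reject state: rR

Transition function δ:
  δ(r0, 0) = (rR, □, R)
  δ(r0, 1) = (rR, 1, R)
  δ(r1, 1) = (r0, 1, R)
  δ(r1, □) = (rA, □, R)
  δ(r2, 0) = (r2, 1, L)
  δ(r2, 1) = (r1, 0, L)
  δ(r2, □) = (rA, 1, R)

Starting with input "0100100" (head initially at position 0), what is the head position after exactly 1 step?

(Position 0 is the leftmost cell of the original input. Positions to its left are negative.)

Execution trace (head position shown):
Step 0: [r0]0100100  (head at position 0)
Step 1: move right → □[rR]100100  (head at position 1)

After 1 step, the head is at position 1.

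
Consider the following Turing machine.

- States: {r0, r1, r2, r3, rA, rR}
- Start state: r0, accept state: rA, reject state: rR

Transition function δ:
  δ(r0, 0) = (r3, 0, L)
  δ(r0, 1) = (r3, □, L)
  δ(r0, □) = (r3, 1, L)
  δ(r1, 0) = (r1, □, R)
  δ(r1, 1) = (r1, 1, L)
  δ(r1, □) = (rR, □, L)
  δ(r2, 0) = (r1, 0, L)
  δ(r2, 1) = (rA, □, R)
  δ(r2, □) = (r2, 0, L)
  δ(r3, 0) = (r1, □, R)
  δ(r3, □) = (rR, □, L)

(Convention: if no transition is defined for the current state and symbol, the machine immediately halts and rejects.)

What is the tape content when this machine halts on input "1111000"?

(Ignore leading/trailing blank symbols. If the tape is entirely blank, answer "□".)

Execution trace:
Initial: [r0]1111000
Step 1: δ(r0, 1) = (r3, □, L) → [r3]□□111000
Step 2: δ(r3, □) = (rR, □, L) → [rR]□□□111000

The machine reaches the reject state rR and halts.

Final tape (ignoring leading/trailing blanks): 111000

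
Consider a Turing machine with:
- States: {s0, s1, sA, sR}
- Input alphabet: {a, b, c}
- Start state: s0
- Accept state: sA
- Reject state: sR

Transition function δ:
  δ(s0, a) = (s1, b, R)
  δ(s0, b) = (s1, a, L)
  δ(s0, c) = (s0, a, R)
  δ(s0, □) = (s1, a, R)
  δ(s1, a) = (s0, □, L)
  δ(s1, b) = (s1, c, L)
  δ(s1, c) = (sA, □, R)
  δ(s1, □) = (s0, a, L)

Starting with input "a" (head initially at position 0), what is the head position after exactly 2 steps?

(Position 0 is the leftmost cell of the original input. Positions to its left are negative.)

Execution trace (head position shown):
Step 0: [s0]a  (head at position 0)
Step 1: move right → b[s1]□  (head at position 1)
Step 2: move left → [s0]ba  (head at position 0)

After 2 steps, the head is at position 0.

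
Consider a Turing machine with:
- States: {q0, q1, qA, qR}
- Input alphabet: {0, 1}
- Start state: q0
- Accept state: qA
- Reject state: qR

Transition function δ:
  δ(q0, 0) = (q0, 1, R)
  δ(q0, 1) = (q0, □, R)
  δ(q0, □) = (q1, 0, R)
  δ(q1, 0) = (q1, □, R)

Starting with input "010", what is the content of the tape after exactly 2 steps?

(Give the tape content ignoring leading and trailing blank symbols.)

Execution trace:
Initial: [q0]010
Step 1: δ(q0, 0) = (q0, 1, R) → 1[q0]10
Step 2: δ(q0, 1) = (q0, □, R) → 1□[q0]0

After 2 steps, the tape (ignoring leading/trailing blanks) is: 1□0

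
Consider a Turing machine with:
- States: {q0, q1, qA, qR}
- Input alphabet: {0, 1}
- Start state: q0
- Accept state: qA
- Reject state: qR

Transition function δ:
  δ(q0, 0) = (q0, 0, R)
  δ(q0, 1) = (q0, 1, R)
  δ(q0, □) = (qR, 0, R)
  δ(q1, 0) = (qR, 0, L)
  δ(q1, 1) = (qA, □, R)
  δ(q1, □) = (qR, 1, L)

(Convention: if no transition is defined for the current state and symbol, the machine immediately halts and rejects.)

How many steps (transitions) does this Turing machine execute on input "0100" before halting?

Execution trace:
Initial: [q0]0100
Step 1: δ(q0, 0) = (q0, 0, R) → 0[q0]100
Step 2: δ(q0, 1) = (q0, 1, R) → 01[q0]00
Step 3: δ(q0, 0) = (q0, 0, R) → 010[q0]0
Step 4: δ(q0, 0) = (q0, 0, R) → 0100[q0]□
Step 5: δ(q0, □) = (qR, 0, R) → 01000[qR]□

The machine reaches the reject state qR and halts.

The machine executed 5 steps before halting.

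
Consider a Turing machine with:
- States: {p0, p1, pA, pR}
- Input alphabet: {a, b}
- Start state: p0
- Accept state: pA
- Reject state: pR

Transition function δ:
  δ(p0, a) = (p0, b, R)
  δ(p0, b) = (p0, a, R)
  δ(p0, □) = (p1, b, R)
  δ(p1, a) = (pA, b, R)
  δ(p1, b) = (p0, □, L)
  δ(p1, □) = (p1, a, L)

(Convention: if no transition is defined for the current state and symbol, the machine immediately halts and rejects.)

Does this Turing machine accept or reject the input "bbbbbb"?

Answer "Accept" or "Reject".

Execution trace:
Initial: [p0]bbbbbb
Step 1: δ(p0, b) = (p0, a, R) → a[p0]bbbbb
Step 2: δ(p0, b) = (p0, a, R) → aa[p0]bbbb
Step 3: δ(p0, b) = (p0, a, R) → aaa[p0]bbb
Step 4: δ(p0, b) = (p0, a, R) → aaaa[p0]bb
Step 5: δ(p0, b) = (p0, a, R) → aaaaa[p0]b
Step 6: δ(p0, b) = (p0, a, R) → aaaaaa[p0]□
Step 7: δ(p0, □) = (p1, b, R) → aaaaaab[p1]□
Step 8: δ(p1, □) = (p1, a, L) → aaaaaa[p1]ba
Step 9: δ(p1, b) = (p0, □, L) → aaaaa[p0]a□a
Step 10: δ(p0, a) = (p0, b, R) → aaaaab[p0]□a
Step 11: δ(p0, □) = (p1, b, R) → aaaaabb[p1]a
Step 12: δ(p1, a) = (pA, b, R) → aaaaabbb[pA]□

The machine reaches the accept state pA and halts.

Answer: Accept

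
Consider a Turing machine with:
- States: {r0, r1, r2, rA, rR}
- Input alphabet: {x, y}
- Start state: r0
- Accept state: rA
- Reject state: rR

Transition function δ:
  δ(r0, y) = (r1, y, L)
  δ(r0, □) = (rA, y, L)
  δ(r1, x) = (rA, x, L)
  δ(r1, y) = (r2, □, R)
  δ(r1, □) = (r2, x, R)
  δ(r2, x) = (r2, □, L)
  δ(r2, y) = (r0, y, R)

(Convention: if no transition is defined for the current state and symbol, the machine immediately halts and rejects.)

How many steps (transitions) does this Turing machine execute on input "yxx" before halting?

Execution trace:
Initial: [r0]yxx
Step 1: δ(r0, y) = (r1, y, L) → [r1]□yxx
Step 2: δ(r1, □) = (r2, x, R) → x[r2]yxx
Step 3: δ(r2, y) = (r0, y, R) → xy[r0]xx

No transition is defined for δ(r0, x). By convention the machine halts and rejects.

The machine executed 3 steps before halting.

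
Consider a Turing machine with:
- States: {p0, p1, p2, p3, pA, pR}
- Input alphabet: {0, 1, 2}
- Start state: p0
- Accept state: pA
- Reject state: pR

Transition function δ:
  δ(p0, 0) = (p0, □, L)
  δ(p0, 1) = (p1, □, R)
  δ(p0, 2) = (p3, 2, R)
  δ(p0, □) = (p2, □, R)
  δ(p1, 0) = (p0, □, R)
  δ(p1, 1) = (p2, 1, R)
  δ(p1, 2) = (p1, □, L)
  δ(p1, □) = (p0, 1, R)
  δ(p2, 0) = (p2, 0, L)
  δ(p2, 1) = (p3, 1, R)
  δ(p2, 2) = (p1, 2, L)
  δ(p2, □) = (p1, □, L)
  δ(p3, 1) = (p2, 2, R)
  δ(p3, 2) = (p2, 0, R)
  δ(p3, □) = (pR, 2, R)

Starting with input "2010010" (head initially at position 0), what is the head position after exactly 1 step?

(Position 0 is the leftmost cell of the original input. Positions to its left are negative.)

Execution trace (head position shown):
Step 0: [p0]2010010  (head at position 0)
Step 1: move right → 2[p3]010010  (head at position 1)

After 1 step, the head is at position 1.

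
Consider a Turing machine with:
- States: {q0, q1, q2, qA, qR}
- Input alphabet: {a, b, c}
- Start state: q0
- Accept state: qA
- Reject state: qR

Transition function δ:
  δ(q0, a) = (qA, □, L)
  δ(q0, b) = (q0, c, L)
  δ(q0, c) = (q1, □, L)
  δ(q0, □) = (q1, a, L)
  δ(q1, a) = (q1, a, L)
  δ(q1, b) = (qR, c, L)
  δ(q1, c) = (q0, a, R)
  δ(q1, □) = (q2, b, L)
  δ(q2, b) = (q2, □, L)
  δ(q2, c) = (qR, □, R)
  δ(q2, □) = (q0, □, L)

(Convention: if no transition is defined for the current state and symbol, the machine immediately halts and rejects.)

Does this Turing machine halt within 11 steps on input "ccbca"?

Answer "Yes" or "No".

Execution trace:
Initial: [q0]ccbca
Step 1: δ(q0, c) = (q1, □, L) → [q1]□□cbca
Step 2: δ(q1, □) = (q2, b, L) → [q2]□b□cbca
Step 3: δ(q2, □) = (q0, □, L) → [q0]□□b□cbca
Step 4: δ(q0, □) = (q1, a, L) → [q1]□a□b□cbca
Step 5: δ(q1, □) = (q2, b, L) → [q2]□ba□b□cbca
Step 6: δ(q2, □) = (q0, □, L) → [q0]□□ba□b□cbca
Step 7: δ(q0, □) = (q1, a, L) → [q1]□a□ba□b□cbca
Step 8: δ(q1, □) = (q2, b, L) → [q2]□ba□ba□b□cbca
Step 9: δ(q2, □) = (q0, □, L) → [q0]□□ba□ba□b□cbca
Step 10: δ(q0, □) = (q1, a, L) → [q1]□a□ba□ba□b□cbca
Step 11: δ(q1, □) = (q2, b, L) → [q2]□ba□ba□ba□b□cbca

The machine has not reached a halting state after 11 steps.
The machine did not halt within the 11-step bound.

Answer: No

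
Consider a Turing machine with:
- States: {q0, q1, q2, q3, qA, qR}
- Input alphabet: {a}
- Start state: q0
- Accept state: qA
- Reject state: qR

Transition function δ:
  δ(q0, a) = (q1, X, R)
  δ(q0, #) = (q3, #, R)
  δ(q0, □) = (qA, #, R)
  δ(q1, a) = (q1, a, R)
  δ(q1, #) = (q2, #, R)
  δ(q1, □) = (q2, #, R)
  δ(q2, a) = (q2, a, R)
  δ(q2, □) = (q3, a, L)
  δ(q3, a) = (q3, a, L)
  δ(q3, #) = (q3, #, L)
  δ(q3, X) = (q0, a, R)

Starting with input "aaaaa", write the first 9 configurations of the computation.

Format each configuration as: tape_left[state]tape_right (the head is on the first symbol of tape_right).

Transitions applied:
Step 1: δ(q0, a) = (q1, X, R)
Step 2: δ(q1, a) = (q1, a, R)
Step 3: δ(q1, a) = (q1, a, R)
Step 4: δ(q1, a) = (q1, a, R)
Step 5: δ(q1, a) = (q1, a, R)
Step 6: δ(q1, □) = (q2, #, R)
Step 7: δ(q2, □) = (q3, a, L)
Step 8: δ(q3, #) = (q3, #, L)

The first 9 configurations are:
[q0]aaaaa ⊢ X[q1]aaaa ⊢ Xa[q1]aaa ⊢ Xaa[q1]aa ⊢ Xaaa[q1]a ⊢ Xaaaa[q1]□ ⊢ Xaaaa#[q2]□ ⊢ Xaaaa[q3]#a ⊢ Xaaa[q3]a#a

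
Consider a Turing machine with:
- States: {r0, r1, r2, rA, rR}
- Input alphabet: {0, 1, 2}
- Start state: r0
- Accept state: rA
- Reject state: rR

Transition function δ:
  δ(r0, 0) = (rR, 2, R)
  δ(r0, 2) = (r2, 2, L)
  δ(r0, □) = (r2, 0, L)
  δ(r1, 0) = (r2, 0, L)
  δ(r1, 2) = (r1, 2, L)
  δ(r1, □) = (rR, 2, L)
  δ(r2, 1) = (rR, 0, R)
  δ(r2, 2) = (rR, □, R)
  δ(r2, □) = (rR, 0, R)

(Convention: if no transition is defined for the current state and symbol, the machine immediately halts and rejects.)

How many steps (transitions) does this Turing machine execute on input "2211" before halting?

Execution trace:
Initial: [r0]2211
Step 1: δ(r0, 2) = (r2, 2, L) → [r2]□2211
Step 2: δ(r2, □) = (rR, 0, R) → 0[rR]2211

The machine reaches the reject state rR and halts.

The machine executed 2 steps before halting.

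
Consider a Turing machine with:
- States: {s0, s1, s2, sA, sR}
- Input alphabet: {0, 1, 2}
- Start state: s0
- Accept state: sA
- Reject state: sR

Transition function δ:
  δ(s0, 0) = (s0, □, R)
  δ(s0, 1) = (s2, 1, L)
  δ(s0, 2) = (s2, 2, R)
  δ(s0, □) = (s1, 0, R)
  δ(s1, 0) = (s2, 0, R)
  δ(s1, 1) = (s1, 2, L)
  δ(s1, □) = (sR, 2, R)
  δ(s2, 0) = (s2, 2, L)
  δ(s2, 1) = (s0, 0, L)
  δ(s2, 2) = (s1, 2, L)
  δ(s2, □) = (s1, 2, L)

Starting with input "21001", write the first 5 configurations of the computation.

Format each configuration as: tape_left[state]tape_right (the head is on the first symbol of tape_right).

Transitions applied:
Step 1: δ(s0, 2) = (s2, 2, R)
Step 2: δ(s2, 1) = (s0, 0, L)
Step 3: δ(s0, 2) = (s2, 2, R)
Step 4: δ(s2, 0) = (s2, 2, L)

The first 5 configurations are:
[s0]21001 ⊢ 2[s2]1001 ⊢ [s0]20001 ⊢ 2[s2]0001 ⊢ [s2]22001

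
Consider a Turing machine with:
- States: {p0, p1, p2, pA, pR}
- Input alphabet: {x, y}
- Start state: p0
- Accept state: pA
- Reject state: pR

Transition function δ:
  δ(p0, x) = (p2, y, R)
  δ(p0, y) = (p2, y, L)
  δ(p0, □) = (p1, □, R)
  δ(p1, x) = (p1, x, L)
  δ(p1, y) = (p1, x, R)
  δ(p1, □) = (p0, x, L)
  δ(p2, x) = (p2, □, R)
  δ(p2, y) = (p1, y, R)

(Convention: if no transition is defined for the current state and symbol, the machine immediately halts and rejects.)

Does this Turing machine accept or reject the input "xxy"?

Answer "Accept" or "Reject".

Execution trace:
Initial: [p0]xxy
Step 1: δ(p0, x) = (p2, y, R) → y[p2]xy
Step 2: δ(p2, x) = (p2, □, R) → y□[p2]y
Step 3: δ(p2, y) = (p1, y, R) → y□y[p1]□
Step 4: δ(p1, □) = (p0, x, L) → y□[p0]yx
Step 5: δ(p0, y) = (p2, y, L) → y[p2]□yx

No transition is defined for δ(p2, □). By convention the machine halts and rejects.

Answer: Reject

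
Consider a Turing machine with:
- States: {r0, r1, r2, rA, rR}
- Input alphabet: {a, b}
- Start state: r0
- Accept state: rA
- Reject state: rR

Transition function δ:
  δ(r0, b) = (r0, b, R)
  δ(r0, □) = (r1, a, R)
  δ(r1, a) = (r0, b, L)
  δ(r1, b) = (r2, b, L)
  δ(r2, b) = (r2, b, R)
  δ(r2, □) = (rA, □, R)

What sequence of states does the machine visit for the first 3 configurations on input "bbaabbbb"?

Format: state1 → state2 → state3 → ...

Execution trace:
Initial: [r0]bbaabbbb
Step 1: δ(r0, b) = (r0, b, R) → b[r0]baabbbb
Step 2: δ(r0, b) = (r0, b, R) → bb[r0]aabbbb

No transition is defined for δ(r0, a). By convention the machine halts and rejects.

State sequence: r0 → r0 → r0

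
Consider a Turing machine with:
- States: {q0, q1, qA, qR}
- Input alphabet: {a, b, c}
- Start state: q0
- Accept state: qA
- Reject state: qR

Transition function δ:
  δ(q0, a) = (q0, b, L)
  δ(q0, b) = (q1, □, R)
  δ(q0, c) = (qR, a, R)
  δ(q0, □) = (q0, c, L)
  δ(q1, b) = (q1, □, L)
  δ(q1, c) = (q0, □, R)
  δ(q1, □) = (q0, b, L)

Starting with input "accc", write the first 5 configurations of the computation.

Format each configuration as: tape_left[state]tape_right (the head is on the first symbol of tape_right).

Transitions applied:
Step 1: δ(q0, a) = (q0, b, L)
Step 2: δ(q0, □) = (q0, c, L)
Step 3: δ(q0, □) = (q0, c, L)
Step 4: δ(q0, □) = (q0, c, L)

The first 5 configurations are:
[q0]accc ⊢ [q0]□bccc ⊢ [q0]□cbccc ⊢ [q0]□ccbccc ⊢ [q0]□cccbccc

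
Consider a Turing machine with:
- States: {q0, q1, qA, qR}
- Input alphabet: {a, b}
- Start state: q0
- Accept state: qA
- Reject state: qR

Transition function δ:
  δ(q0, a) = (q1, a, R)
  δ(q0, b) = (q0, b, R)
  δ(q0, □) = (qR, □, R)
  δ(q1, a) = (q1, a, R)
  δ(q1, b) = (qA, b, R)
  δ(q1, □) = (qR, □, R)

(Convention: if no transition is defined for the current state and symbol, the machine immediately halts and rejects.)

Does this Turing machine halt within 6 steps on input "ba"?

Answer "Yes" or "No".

Execution trace:
Initial: [q0]ba
Step 1: δ(q0, b) = (q0, b, R) → b[q0]a
Step 2: δ(q0, a) = (q1, a, R) → ba[q1]□
Step 3: δ(q1, □) = (qR, □, R) → ba□[qR]□

The machine reaches the reject state qR and halts.
The machine halted after 3 steps (within the 6-step bound).

Answer: Yes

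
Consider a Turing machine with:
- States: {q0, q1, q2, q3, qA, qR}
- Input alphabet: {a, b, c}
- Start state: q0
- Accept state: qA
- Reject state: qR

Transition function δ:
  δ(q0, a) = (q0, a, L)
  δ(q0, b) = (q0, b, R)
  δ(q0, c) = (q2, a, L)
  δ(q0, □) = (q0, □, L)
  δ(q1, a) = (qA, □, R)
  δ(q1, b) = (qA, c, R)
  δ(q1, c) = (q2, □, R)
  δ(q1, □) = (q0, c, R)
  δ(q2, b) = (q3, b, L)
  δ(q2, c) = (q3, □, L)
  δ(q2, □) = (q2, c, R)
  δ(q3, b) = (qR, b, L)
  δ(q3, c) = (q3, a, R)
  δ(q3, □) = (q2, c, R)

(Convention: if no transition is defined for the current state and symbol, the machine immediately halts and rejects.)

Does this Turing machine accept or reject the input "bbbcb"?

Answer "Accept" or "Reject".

Execution trace:
Initial: [q0]bbbcb
Step 1: δ(q0, b) = (q0, b, R) → b[q0]bbcb
Step 2: δ(q0, b) = (q0, b, R) → bb[q0]bcb
Step 3: δ(q0, b) = (q0, b, R) → bbb[q0]cb
Step 4: δ(q0, c) = (q2, a, L) → bb[q2]bab
Step 5: δ(q2, b) = (q3, b, L) → b[q3]bbab
Step 6: δ(q3, b) = (qR, b, L) → [qR]bbbab

The machine reaches the reject state qR and halts.

Answer: Reject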